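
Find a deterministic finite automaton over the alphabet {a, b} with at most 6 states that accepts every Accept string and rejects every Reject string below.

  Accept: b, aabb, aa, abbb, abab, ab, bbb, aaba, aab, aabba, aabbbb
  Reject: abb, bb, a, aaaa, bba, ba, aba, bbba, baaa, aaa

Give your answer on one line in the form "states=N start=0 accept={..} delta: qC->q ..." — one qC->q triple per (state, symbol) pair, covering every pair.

states=5 start=0 accept={2,3,4} delta: 0a->1 0b->2 1a->3 1b->2 2a->1 2b->0 3a->0 3b->4 4a->2 4b->4

Grow the machine one transition at a time. Run the examples from 0; the earliest place one falls off (shortest prefix, ties alphabetical) gets sent to the lowest-numbered state that keeps every Accept/Reject pair distinguishable — a pair clashes when both reach the same state with identical unread suffix — and to a fresh state only if none does.
a: 0a undefined. 0a->0: no, aabb/abb meet in 0 with "bb" left. Open state 1: 0a->1.
b: 0b undefined. 0b->0: no, b/bb meet in 0. 0b->1: no, b/a meet in 1. Open state 2: 0b->2.
aa: 1a undefined. 1a->0: no, aabb/bb meet in 2 with "b" left. 1a->1: no, aabb/abb meet in 1 with "bb" left. 1a->2: no, aaba/bba meet in 2 with "ba" left. Open state 3: 1a->3.
ab: 1b undefined. 1b->0: no, b/abb meet in 2. 1b->1: no, aa/aba meet in 3. 1b->2: ok.
ba: 2a undefined. 2a->0: no, aa/baaa meet in 3. 2a->1: ok.
bb: 2b undefined. 2b->0: ok.
aaa: 3a undefined. 3a->0: ok.
aab: 3b undefined. 3b->0: no, aaba/a meet in 1. 3b->1: no, aab/a meet in 1. 3b->2: no, aabb/abb meet in 0. 3b->3: no, aaba/abb meet in 0. Open state 4: 3b->4.
aaba: 4a undefined. 4a->0: no, aaba/abb meet in 0. 4a->1: no, aaba/a meet in 1. 4a->2: ok.
aabb: 4b undefined. 4b->0: no, aabb/abb meet in 0. 4b->1: no, aabb/a meet in 1. 4b->2: no, aabba/a meet in 1. 4b->3: no, aabba/abb meet in 0. 4b->4: ok.
All examples now run through 5 states with every (state, symbol) defined. Accept strings end in {2,3,4}, Reject strings end in {0,1}; accept={2,3,4}.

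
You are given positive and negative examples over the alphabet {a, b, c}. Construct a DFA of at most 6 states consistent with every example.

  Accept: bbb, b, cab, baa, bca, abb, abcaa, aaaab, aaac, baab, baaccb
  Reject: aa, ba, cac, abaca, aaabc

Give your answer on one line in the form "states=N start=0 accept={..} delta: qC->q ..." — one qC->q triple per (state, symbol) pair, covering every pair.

State merging on the prefix tree: take the shortest (then alphabetical) example prefix whose next move is undefined and point that move at state 0, else 1, else 2, ...; a target is out if some Accept/Reject pair would then sit in one state with the same input left (inseparable). If every existing state is out, open a new one.
a: 0a undefined. 0a->0: ok.
b: 0b undefined. 0b->0: no, bbb/aa meet in 0. Open state 1: 0b->1.
c: 0c undefined. 0c->0: no, aaac/aa meet in 0. 0c->1: ok.
ba: 1a undefined. 1a->0: no, b/cac meet in 1. 1a->1: no, b/ba meet in 1. Open state 2: 1a->2.
bb: 1b undefined. 1b->0: no, abb/aa meet in 0. 1b->1: ok.
bc: 1c undefined. 1c->0: no, bca/aa meet in 0. 1c->1: no, bbb/aaabc meet in 1. 1c->2: ok.
baa: 2a undefined. 2a->0: no, baa/aa meet in 0. 2a->1: no, abcaa/ba meet in 2. 2a->2: no, baa/ba meet in 2. Open state 3: 2a->3.
cab: 2b undefined. 2b->0: no, cab/aa meet in 0. 2b->1: ok.
cac: 2c undefined. 2c->0: ok.
baab: 3b undefined. 3b->0: no, baab/aa meet in 0. 3b->1: ok.
baac: 3c undefined. 3c->0: ok.
abcaa: 3a undefined. 3a->0: no, abcaa/aa meet in 0. 3a->1: ok.
All examples now run through 4 states with every (state, symbol) defined. Accept strings end in {1,3}, Reject strings end in {0,2}; accept={1,3}.

states=4 start=0 accept={1,3} delta: 0a->0 0b->1 0c->1 1a->2 1b->1 1c->2 2a->3 2b->1 2c->0 3a->1 3b->1 3c->0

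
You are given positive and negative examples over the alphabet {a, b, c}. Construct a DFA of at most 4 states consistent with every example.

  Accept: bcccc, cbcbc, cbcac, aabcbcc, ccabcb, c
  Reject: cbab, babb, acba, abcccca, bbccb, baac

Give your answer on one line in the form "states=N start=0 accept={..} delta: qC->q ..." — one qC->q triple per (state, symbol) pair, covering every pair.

Fold the examples into a partial DFA from state 0: repeatedly fix the first undefined (state, symbol) met by the shortest-then-alphabetical prefix, trying targets in increasing order and rejecting any under which an Accept and a Reject string meet in one state with the same remainder; add a state when all current targets are rejected. Accepting states are where Accept strings end.
a: 0a undefined. 0a->0: ok.
b: 0b undefined. 0b->0: no, c/baac meet in 0 with "c" left. Open state 1: 0b->1.
c: 0c undefined. 0c->0: ok.
ba: 1a undefined. 1a->0: no, c/acba meet in 0. 1a->1: ok.
bb: 1b undefined. 1b->0: no, c/cbab meet in 0. 1b->1: ok.
bc: 1c undefined. 1c->0: no, bcccc/abcccca meet in 0. 1c->1: no, bcccc/cbab meet in 1. Open state 2: 1c->2.
bcc: 2c undefined. 2c->0: no, bcccc/abcccca meet in 0. 2c->1: no, bcccc/cbab meet in 1. 2c->2: no, bcccc/baac meet in 2. Open state 3: 2c->3.
bccc: 3c undefined. 3c->0: no, bcccc/abcccca meet in 0. 3c->1: no, bcccc/baac meet in 2. 3c->2: ok.
cbca: 2a undefined. 2a->0: ok.
cbcb: 2b undefined. 2b->0: ok.
bbccb: 3b undefined. 3b->0: no, cbcbc/bbccb meet in 0. 3b->1: ok.
abcccca: 3a undefined. 3a->0: no, cbcbc/abcccca meet in 0. 3a->1: ok.
All examples now run through 4 states with every (state, symbol) defined. Accept strings end in {0,3}, Reject strings end in {1,2}; accept={0,3}.

states=4 start=0 accept={0,3} delta: 0a->0 0b->1 0c->0 1a->1 1b->1 1c->2 2a->0 2b->0 2c->3 3a->1 3b->1 3c->2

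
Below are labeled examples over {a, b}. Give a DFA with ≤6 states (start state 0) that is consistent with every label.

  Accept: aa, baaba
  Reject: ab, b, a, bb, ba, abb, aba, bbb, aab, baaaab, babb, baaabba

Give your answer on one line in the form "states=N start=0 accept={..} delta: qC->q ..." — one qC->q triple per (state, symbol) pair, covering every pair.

states=3 start=0 accept={2} delta: 0a->1 0b->0 1a->2 1b->0 2a->0 2b->1

State merging on the prefix tree: take the shortest (then alphabetical) example prefix whose next move is undefined and point that move at state 0, else 1, else 2, ...; a target is out if some Accept/Reject pair would then sit in one state with the same input left (inseparable). If every existing state is out, open a new one.
a: 0a undefined. 0a->0: no, aa/a meet in 0. Open state 1: 0a->1.
b: 0b undefined. 0b->0: ok.
aa: 1a undefined. 1a->0: no, aa/b meet in 0. 1a->1: no, aa/a meet in 1. Open state 2: 1a->2.
ab: 1b undefined. 1b->0: ok.
aab: 2b undefined. 2b->0: no, baaba/a meet in 1. 2b->1: ok.
baaa: 2a undefined. 2a->0: ok.
All examples now run through 3 states with every (state, symbol) defined. Accept strings end in {2}, Reject strings end in {0,1}; accept={2}.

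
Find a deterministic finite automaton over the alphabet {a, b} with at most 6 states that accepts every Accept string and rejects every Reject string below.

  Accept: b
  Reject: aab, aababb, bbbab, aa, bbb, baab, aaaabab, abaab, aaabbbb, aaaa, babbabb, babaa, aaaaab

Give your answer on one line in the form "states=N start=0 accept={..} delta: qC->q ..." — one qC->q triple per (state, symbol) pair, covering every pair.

states=3 start=0 accept={1} delta: 0a->1 0b->1 1a->2 1b->2 2a->1 2b->2

State merging on the prefix tree: take the shortest (then alphabetical) example prefix whose next move is undefined and point that move at state 0, else 1, else 2, ...; a target is out if some Accept/Reject pair would then sit in one state with the same input left (inseparable). If every existing state is out, open a new one.
a: 0a undefined. 0a->0: no, b/aab meet in 0 with "b" left. Open state 1: 0a->1.
b: 0b undefined. 0b->0: no, b/bbb meet in 0. 0b->1: ok.
aa: 1a undefined. 1a->0: no, b/aab meet in 1. 1a->1: no, b/aa meet in 1. Open state 2: 1a->2.
ab: 1b undefined. 1b->0: no, b/bbb meet in 1. 1b->1: no, b/bbb meet in 1. 1b->2: ok.
aaa: 2a undefined. 2a->0: no, b/baab meet in 1. 2a->1: ok.
aab: 2b undefined. 2b->0: no, b/babbabb meet in 1. 2b->1: no, b/aab meet in 1. 2b->2: ok.
All examples now run through 3 states with every (state, symbol) defined. Accept strings end in {1}, Reject strings end in {2}; accept={1}.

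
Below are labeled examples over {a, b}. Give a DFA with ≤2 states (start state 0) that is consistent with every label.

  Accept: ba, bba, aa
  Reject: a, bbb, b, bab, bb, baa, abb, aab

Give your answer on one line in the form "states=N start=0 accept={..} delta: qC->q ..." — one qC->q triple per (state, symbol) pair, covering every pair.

Fold the examples into a partial DFA from state 0: repeatedly fix the first undefined (state, symbol) met by the shortest-then-alphabetical prefix, trying targets in increasing order and rejecting any under which an Accept and a Reject string meet in one state with the same remainder; add a state when all current targets are rejected. Accepting states are where Accept strings end.
a: 0a undefined. 0a->0: no, aa/a meet in 0. Open state 1: 0a->1.
b: 0b undefined. 0b->0: no, ba/a meet in 1. 0b->1: ok.
aa: 1a undefined. 1a->0: ok.
ab: 1b undefined. 1b->0: no, ba/bb meet in 0. 1b->1: ok.
All examples now run through 2 states with every (state, symbol) defined. Accept strings end in {0}, Reject strings end in {1}; accept={0}.

states=2 start=0 accept={0} delta: 0a->1 0b->1 1a->0 1b->1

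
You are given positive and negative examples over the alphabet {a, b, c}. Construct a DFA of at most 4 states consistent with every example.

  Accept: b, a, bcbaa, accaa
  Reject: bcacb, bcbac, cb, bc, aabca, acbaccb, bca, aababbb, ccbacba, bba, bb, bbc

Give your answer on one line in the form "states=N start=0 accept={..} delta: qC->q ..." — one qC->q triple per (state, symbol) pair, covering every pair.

states=4 start=0 accept={0,1} delta: 0a->0 0b->1 0c->1 1a->3 1b->2 1c->2 2a->3 2b->1 2c->2 3a->0 3b->2 3c->3

Grow the machine one transition at a time. Run the examples from 0; the earliest place one falls off (shortest prefix, ties alphabetical) gets sent to the lowest-numbered state that keeps every Accept/Reject pair distinguishable — a pair clashes when both reach the same state with identical unread suffix — and to a fresh state only if none does.
a: 0a undefined. 0a->0: ok.
b: 0b undefined. 0b->0: no, b/aababbb meet in 0. Open state 1: 0b->1.
c: 0c undefined. 0c->0: no, b/cb meet in 1. 0c->1: ok.
bb: 1b undefined. 1b->0: no, b/bbc meet in 1. 1b->1: no, b/cb meet in 1. Open state 2: 1b->2.
bc: 1c undefined. 1c->0: no, a/bc meet in 0. 1c->1: no, b/bc meet in 1. 1c->2: ok.
bba: 2a undefined. 2a->0: no, a/aabca meet in 0. 2a->1: no, b/aabca meet in 1. 2a->2: no, accaa/cb meet in 2. Open state 3: 2a->3.
bbc: 2c undefined. 2c->0: no, a/bbc meet in 0. 2c->1: no, b/bbc meet in 1. 2c->2: ok.
bcb: 2b undefined. 2b->0: no, b/bcbac meet in 1. 2b->1: ok.
aaba: 1a undefined. 1a->0: no, b/bcbac meet in 1. 1a->1: no, b/ccbacba meet in 1. 1a->2: no, b/aababbb meet in 1. 1a->3: ok.
bcac: 3c undefined. 3c->0: no, b/bcacb meet in 1. 3c->1: no, b/bcbac meet in 1. 3c->2: no, b/bcacb meet in 1. 3c->3: ok.
aabab: 3b undefined. 3b->0: no, a/bcacb meet in 0. 3b->1: no, b/bcacb meet in 1. 3b->2: ok.
accaa: 3a undefined. 3a->0: ok.
All examples now run through 4 states with every (state, symbol) defined. Accept strings end in {0,1}, Reject strings end in {2,3}; accept={0,1}.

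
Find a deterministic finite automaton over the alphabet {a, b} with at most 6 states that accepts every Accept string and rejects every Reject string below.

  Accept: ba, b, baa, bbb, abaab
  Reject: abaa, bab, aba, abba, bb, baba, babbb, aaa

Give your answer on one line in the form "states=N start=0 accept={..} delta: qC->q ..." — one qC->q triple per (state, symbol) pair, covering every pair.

states=4 start=0 accept={2,3} delta: 0a->1 0b->2 1a->0 1b->3 2a->2 2b->0 3a->0 3b->0

Fold the examples into a partial DFA from state 0: repeatedly fix the first undefined (state, symbol) met by the shortest-then-alphabetical prefix, trying targets in increasing order and rejecting any under which an Accept and a Reject string meet in one state with the same remainder; add a state when all current targets are rejected. Accepting states are where Accept strings end.
a: 0a undefined. 0a->0: no, ba/aba meet in 0 with "ba" left. Open state 1: 0a->1.
b: 0b undefined. 0b->0: no, b/bb meet in 0. 0b->1: no, baa/aaa meet in 1 with "aa" left. Open state 2: 0b->2.
aa: 1a undefined. 1a->0: ok.
ab: 1b undefined. 1b->0: no, ba/abba meet in 2 with "a" left. 1b->1: no, abaab/abaa meet in 1. 1b->2: no, ba/aba meet in 2 with "a" left. Open state 3: 1b->3.
ba: 2a undefined. 2a->0: no, ba/baba meet in 0. 2a->1: no, ba/aaa meet in 1. 2a->2: ok.
bb: 2b undefined. 2b->0: ok.
aba: 3a undefined. 3a->0: ok.
abb: 3b undefined. 3b->0: ok.
All examples now run through 4 states with every (state, symbol) defined. Accept strings end in {2,3}, Reject strings end in {0,1}; accept={2,3}.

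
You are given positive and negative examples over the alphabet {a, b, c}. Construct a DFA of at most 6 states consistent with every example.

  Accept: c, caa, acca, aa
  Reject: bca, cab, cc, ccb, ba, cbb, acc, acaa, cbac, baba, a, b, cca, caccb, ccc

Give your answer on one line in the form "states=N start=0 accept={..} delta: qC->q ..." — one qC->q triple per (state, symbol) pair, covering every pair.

Fold the examples into a partial DFA from state 0: repeatedly fix the first undefined (state, symbol) met by the shortest-then-alphabetical prefix, trying targets in increasing order and rejecting any under which an Accept and a Reject string meet in one state with the same remainder; add a state when all current targets are rejected. Accepting states are where Accept strings end.
a: 0a undefined. 0a->0: no, caa/acaa meet in 0 with "caa" left. Open state 1: 0a->1.
b: 0b undefined. 0b->0: ok.
c: 0c undefined. 0c->0: no, c/cc meet in 0. 0c->1: no, c/ba meet in 1. Open state 2: 0c->2.
aa: 1a undefined. 1a->0: no, aa/b meet in 0. 1a->1: no, aa/ba meet in 1. 1a->2: ok.
ac: 1c undefined. 1c->0: no, c/acc meet in 2. 1c->1: ok.
ca: 2a undefined. 2a->0: no, caa/ba meet in 1. 2a->1: ok.
cb: 2b undefined. 2b->0: ok.
cc: 2c undefined. 2c->0: no, c/ccc meet in 2. 2c->1: no, c/cca meet in 2. 2c->2: no, c/cc meet in 2. Open state 3: 2c->3.
bab: 1b undefined. 1b->0: ok.
cca: 3a undefined. 3a->0: ok.
ccb: 3b undefined. 3b->0: ok.
ccc: 3c undefined. 3c->0: ok.
All examples now run through 4 states with every (state, symbol) defined. Accept strings end in {2}, Reject strings end in {0,1,3}; accept={2}.

states=4 start=0 accept={2} delta: 0a->1 0b->0 0c->2 1a->2 1b->0 1c->1 2a->1 2b->0 2c->3 3a->0 3b->0 3c->0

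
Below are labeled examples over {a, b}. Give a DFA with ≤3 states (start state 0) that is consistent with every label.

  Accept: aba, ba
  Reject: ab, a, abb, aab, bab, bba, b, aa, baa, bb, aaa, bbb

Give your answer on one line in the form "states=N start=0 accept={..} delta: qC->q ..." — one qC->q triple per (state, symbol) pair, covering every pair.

State merging on the prefix tree: take the shortest (then alphabetical) example prefix whose next move is undefined and point that move at state 0, else 1, else 2, ...; a target is out if some Accept/Reject pair would then sit in one state with the same input left (inseparable). If every existing state is out, open a new one.
a: 0a undefined. 0a->0: ok.
b: 0b undefined. 0b->0: no, aba/ab meet in 0. Open state 1: 0b->1.
ba: 1a undefined. 1a->0: no, aba/a meet in 0. 1a->1: no, aba/ab meet in 1. Open state 2: 1a->2.
bb: 1b undefined. 1b->0: ok.
baa: 2a undefined. 2a->0: ok.
bab: 2b undefined. 2b->0: ok.
All examples now run through 3 states with every (state, symbol) defined. Accept strings end in {2}, Reject strings end in {0,1}; accept={2}.

states=3 start=0 accept={2} delta: 0a->0 0b->1 1a->2 1b->0 2a->0 2b->0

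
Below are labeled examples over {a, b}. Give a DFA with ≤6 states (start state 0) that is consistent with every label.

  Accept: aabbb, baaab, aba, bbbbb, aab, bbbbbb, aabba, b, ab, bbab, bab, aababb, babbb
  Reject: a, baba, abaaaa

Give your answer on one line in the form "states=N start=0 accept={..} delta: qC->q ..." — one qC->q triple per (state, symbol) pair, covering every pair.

states=3 start=0 accept={1,2} delta: 0a->0 0b->1 1a->2 1b->1 2a->0 2b->2

Grow the machine one transition at a time. Run the examples from 0; the earliest place one falls off (shortest prefix, ties alphabetical) gets sent to the lowest-numbered state that keeps every Accept/Reject pair distinguishable — a pair clashes when both reach the same state with identical unread suffix — and to a fresh state only if none does.
a: 0a undefined. 0a->0: ok.
b: 0b undefined. 0b->0: no, aabbb/a meet in 0. Open state 1: 0b->1.
ba: 1a undefined. 1a->0: no, aba/a meet in 0. 1a->1: no, aba/abaaaa meet in 1. Open state 2: 1a->2.
bb: 1b undefined. 1b->0: no, bbbbbb/a meet in 0. 1b->1: ok.
baa: 2a undefined. 2a->0: ok.
bab: 2b undefined. 2b->0: no, bbab/a meet in 0. 2b->1: no, aba/baba meet in 2. 2b->2: ok.
All examples now run through 3 states with every (state, symbol) defined. Accept strings end in {1,2}, Reject strings end in {0}; accept={1,2}.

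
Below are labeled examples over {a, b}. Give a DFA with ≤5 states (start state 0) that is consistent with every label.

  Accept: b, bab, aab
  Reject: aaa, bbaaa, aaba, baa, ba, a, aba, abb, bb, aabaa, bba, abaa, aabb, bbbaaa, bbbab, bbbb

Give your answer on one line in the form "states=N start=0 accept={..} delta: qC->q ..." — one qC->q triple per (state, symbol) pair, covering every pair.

Fold the examples into a partial DFA from state 0: repeatedly fix the first undefined (state, symbol) met by the shortest-then-alphabetical prefix, trying targets in increasing order and rejecting any under which an Accept and a Reject string meet in one state with the same remainder; add a state when all current targets are rejected. Accepting states are where Accept strings end.
a: 0a undefined. 0a->0: ok.
b: 0b undefined. 0b->0: no, b/aaa meet in 0. Open state 1: 0b->1.
ba: 1a undefined. 1a->0: ok.
bb: 1b undefined. 1b->0: no, b/bbbab meet in 1. 1b->1: no, b/abb meet in 1. Open state 2: 1b->2.
bba: 2a undefined. 2a->0: ok.
bbb: 2b undefined. 2b->0: no, b/bbbab meet in 1. 2b->1: no, b/bbbab meet in 1. 2b->2: no, b/bbbab meet in 1. Open state 3: 2b->3.
bbba: 3a undefined. 3a->0: no, b/bbbab meet in 1. 3a->1: ok.
bbbb: 3b undefined. 3b->0: ok.
All examples now run through 4 states with every (state, symbol) defined. Accept strings end in {1}, Reject strings end in {0,2}; accept={1}.

states=4 start=0 accept={1} delta: 0a->0 0b->1 1a->0 1b->2 2a->0 2b->3 3a->1 3b->0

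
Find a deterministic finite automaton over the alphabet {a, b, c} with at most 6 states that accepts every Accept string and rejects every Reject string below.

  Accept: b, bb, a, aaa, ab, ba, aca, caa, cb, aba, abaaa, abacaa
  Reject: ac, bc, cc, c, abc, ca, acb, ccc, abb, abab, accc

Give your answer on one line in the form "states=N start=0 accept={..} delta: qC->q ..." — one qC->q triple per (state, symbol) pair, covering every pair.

states=5 start=0 accept={0,1,3} delta: 0a->1 0b->0 0c->2 1a->0 1b->3 1c->4 2a->4 2b->0 2c->2 3a->3 3b->2 3c->2 4a->0 4b->2 4c->0

State merging on the prefix tree: take the shortest (then alphabetical) example prefix whose next move is undefined and point that move at state 0, else 1, else 2, ...; a target is out if some Accept/Reject pair would then sit in one state with the same input left (inseparable). If every existing state is out, open a new one.
a: 0a undefined. 0a->0: no, bb/abb meet in 0 with "bb" left. Open state 1: 0a->1.
b: 0b undefined. 0b->0: ok.
c: 0c undefined. 0c->0: no, b/bc meet in 0. 0c->1: no, a/bc meet in 1. Open state 2: 0c->2.
aa: 1a undefined. 1a->0: ok.
ab: 1b undefined. 1b->0: no, b/abb meet in 0. 1b->1: no, b/abab meet in 0. 1b->2: no, ab/bc meet in 2. Open state 3: 1b->3.
ac: 1c undefined. 1c->0: no, b/ac meet in 0. 1c->1: no, a/ac meet in 1. 1c->2: no, aca/ca meet in 2 with "a" left. 1c->3: no, ab/ac meet in 3. Open state 4: 1c->4.
ca: 2a undefined. 2a->0: no, b/ca meet in 0. 2a->1: no, a/ca meet in 1. 2a->2: no, caa/bc meet in 2. 2a->3: no, ab/ca meet in 3. 2a->4: ok.
cb: 2b undefined. 2b->0: ok.
cc: 2c undefined. 2c->0: no, b/cc meet in 0. 2c->1: no, a/cc meet in 1. 2c->2: ok.
aba: 3a undefined. 3a->0: no, b/abab meet in 0. 3a->1: no, ab/abab meet in 3. 3a->2: no, b/abab meet in 0. 3a->3: ok.
abb: 3b undefined. 3b->0: no, b/abb meet in 0. 3b->1: no, a/abb meet in 1. 3b->2: ok.
abc: 3c undefined. 3c->0: no, b/abc meet in 0. 3c->1: no, a/abc meet in 1. 3c->2: ok.
aca: 4a undefined. 4a->0: ok.
acb: 4b undefined. 4b->0: no, b/acb meet in 0. 4b->1: no, a/acb meet in 1. 4b->2: ok.
acc: 4c undefined. 4c->0: ok.
All examples now run through 5 states with every (state, symbol) defined. Accept strings end in {0,1,3}, Reject strings end in {2,4}; accept={0,1,3}.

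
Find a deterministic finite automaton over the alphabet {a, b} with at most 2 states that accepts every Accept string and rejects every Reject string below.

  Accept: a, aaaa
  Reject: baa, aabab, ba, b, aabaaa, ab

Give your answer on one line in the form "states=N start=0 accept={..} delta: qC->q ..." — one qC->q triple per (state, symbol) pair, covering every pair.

states=2 start=0 accept={0} delta: 0a->0 0b->1 1a->1 1b->1

Grow the machine one transition at a time. Run the examples from 0; the earliest place one falls off (shortest prefix, ties alphabetical) gets sent to the lowest-numbered state that keeps every Accept/Reject pair distinguishable — a pair clashes when both reach the same state with identical unread suffix — and to a fresh state only if none does.
a: 0a undefined. 0a->0: ok.
b: 0b undefined. 0b->0: no, a/baa meet in 0. Open state 1: 0b->1.
ba: 1a undefined. 1a->0: no, a/baa meet in 0. 1a->1: ok.
aabab: 1b undefined. 1b->0: no, a/aabab meet in 0. 1b->1: ok.
All examples now run through 2 states with every (state, symbol) defined. Accept strings end in {0}, Reject strings end in {1}; accept={0}.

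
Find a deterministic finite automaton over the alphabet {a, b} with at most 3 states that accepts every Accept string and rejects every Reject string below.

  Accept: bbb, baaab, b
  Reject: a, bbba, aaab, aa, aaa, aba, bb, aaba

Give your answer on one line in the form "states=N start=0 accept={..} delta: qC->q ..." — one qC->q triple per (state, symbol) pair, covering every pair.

State merging on the prefix tree: take the shortest (then alphabetical) example prefix whose next move is undefined and point that move at state 0, else 1, else 2, ...; a target is out if some Accept/Reject pair would then sit in one state with the same input left (inseparable). If every existing state is out, open a new one.
a: 0a undefined. 0a->0: no, b/aaab meet in 0 with "b" left. Open state 1: 0a->1.
b: 0b undefined. 0b->0: no, bbb/bb meet in 0. 0b->1: no, b/a meet in 1. Open state 2: 0b->2.
aa: 1a undefined. 1a->0: ok.
ab: 1b undefined. 1b->0: ok.
ba: 2a undefined. 2a->0: ok.
bb: 2b undefined. 2b->0: ok.
All examples now run through 3 states with every (state, symbol) defined. Accept strings end in {2}, Reject strings end in {0,1}; accept={2}.

states=3 start=0 accept={2} delta: 0a->1 0b->2 1a->0 1b->0 2a->0 2b->0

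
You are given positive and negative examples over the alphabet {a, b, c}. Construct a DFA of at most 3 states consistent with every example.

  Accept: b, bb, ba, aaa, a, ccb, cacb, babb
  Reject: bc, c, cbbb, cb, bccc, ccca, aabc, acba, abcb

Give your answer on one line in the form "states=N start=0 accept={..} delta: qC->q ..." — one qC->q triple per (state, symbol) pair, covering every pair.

Fold the examples into a partial DFA from state 0: repeatedly fix the first undefined (state, symbol) met by the shortest-then-alphabetical prefix, trying targets in increasing order and rejecting any under which an Accept and a Reject string meet in one state with the same remainder; add a state when all current targets are rejected. Accepting states are where Accept strings end.
a: 0a undefined. 0a->0: ok.
b: 0b undefined. 0b->0: ok.
c: 0c undefined. 0c->0: no, b/bc meet in 0. Open state 1: 0c->1.
ca: 1a undefined. 1a->0: no, cacb/cb meet in 1 with "b" left. 1a->1: ok.
cb: 1b undefined. 1b->0: no, b/cbbb meet in 0. 1b->1: ok.
cc: 1c undefined. 1c->0: ok.
All examples now run through 2 states with every (state, symbol) defined. Accept strings end in {0}, Reject strings end in {1}; accept={0}.

states=2 start=0 accept={0} delta: 0a->0 0b->0 0c->1 1a->1 1b->1 1c->0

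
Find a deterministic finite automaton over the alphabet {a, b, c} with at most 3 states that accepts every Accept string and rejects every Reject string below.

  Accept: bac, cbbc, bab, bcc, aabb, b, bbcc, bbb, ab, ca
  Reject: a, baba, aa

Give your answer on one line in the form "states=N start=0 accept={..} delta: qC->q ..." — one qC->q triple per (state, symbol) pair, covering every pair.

Fold the examples into a partial DFA from state 0: repeatedly fix the first undefined (state, symbol) met by the shortest-then-alphabetical prefix, trying targets in increasing order and rejecting any under which an Accept and a Reject string meet in one state with the same remainder; add a state when all current targets are rejected. Accepting states are where Accept strings end.
a: 0a undefined. 0a->0: ok.
b: 0b undefined. 0b->0: no, bab/a meet in 0. Open state 1: 0b->1.
c: 0c undefined. 0c->0: no, ca/a meet in 0. 0c->1: ok.
ba: 1a undefined. 1a->0: no, ca/a meet in 0. 1a->1: ok.
bb: 1b undefined. 1b->0: no, bab/a meet in 0. 1b->1: no, bab/baba meet in 1. Open state 2: 1b->2.
bc: 1c undefined. 1c->0: no, bac/a meet in 0. 1c->1: ok.
bbb: 2b undefined. 2b->0: no, bbb/a meet in 0. 2b->1: ok.
bbc: 2c undefined. 2c->0: ok.
baba: 2a undefined. 2a->0: ok.
All examples now run through 3 states with every (state, symbol) defined. Accept strings end in {1,2}, Reject strings end in {0}; accept={1,2}.

states=3 start=0 accept={1,2} delta: 0a->0 0b->1 0c->1 1a->1 1b->2 1c->1 2a->0 2b->1 2c->0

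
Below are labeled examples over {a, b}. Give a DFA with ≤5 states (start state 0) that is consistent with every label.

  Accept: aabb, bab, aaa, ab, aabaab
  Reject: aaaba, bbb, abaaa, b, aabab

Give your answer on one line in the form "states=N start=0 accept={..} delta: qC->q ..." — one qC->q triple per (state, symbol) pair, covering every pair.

State merging on the prefix tree: take the shortest (then alphabetical) example prefix whose next move is undefined and point that move at state 0, else 1, else 2, ...; a target is out if some Accept/Reject pair would then sit in one state with the same input left (inseparable). If every existing state is out, open a new one.
a: 0a undefined. 0a->0: no, bab/aabab meet in 0 with "bab" left. Open state 1: 0a->1.
b: 0b undefined. 0b->0: ok.
aa: 1a undefined. 1a->0: no, aabb/bbb meet in 0. 1a->1: ok.
ab: 1b undefined. 1b->0: no, aabb/bbb meet in 0. 1b->1: no, aabb/aaaba meet in 1. Open state 2: 1b->2.
aba: 2a undefined. 2a->0: no, aaa/abaaa meet in 1. 2a->1: no, bab/aabab meet in 2. 2a->2: no, aabb/aabab meet in 2 with "b" left. Open state 3: 2a->3.
aabb: 2b undefined. 2b->0: no, aabb/bbb meet in 0. 2b->1: ok.
abaa: 3a undefined. 3a->0: no, aabb/abaaa meet in 1. 3a->1: no, aabb/abaaa meet in 1. 3a->2: ok.
aabab: 3b undefined. 3b->0: ok.
All examples now run through 4 states with every (state, symbol) defined. Accept strings end in {1,2}, Reject strings end in {0,3}; accept={1,2}.

states=4 start=0 accept={1,2} delta: 0a->1 0b->0 1a->1 1b->2 2a->3 2b->1 3a->2 3b->0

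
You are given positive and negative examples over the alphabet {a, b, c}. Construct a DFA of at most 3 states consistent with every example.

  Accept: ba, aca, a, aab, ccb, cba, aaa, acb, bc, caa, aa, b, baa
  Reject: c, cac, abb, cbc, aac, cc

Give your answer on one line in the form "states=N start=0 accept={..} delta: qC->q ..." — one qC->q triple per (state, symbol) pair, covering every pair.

Fold the examples into a partial DFA from state 0: repeatedly fix the first undefined (state, symbol) met by the shortest-then-alphabetical prefix, trying targets in increasing order and rejecting any under which an Accept and a Reject string meet in one state with the same remainder; add a state when all current targets are rejected. Accepting states are where Accept strings end.
a: 0a undefined. 0a->0: ok.
b: 0b undefined. 0b->0: no, ba/abb meet in 0. Open state 1: 0b->1.
c: 0c undefined. 0c->0: no, aca/c meet in 0. 0c->1: no, aab/c meet in 1. Open state 2: 0c->2.
ba: 1a undefined. 1a->0: ok.
bc: 1c undefined. 1c->0: ok.
ca: 2a undefined. 2a->0: ok.
cb: 2b undefined. 2b->0: ok.
cc: 2c undefined. 2c->0: no, ba/cc meet in 0. 2c->1: no, aab/cc meet in 1. 2c->2: ok.
abb: 1b undefined. 1b->0: no, ba/abb meet in 0. 1b->1: no, aab/abb meet in 1. 1b->2: ok.
All examples now run through 3 states with every (state, symbol) defined. Accept strings end in {0,1}, Reject strings end in {2}; accept={0,1}.

states=3 start=0 accept={0,1} delta: 0a->0 0b->1 0c->2 1a->0 1b->2 1c->0 2a->0 2b->0 2c->2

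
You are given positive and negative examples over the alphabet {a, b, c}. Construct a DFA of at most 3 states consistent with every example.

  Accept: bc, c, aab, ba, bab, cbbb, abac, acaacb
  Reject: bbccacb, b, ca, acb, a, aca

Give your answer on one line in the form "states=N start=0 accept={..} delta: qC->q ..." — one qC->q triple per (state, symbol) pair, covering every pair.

states=3 start=0 accept={0,2} delta: 0a->1 0b->1 0c->0 1a->2 1b->2 1c->0 2a->0 2b->0 2c->1

State merging on the prefix tree: take the shortest (then alphabetical) example prefix whose next move is undefined and point that move at state 0, else 1, else 2, ...; a target is out if some Accept/Reject pair would then sit in one state with the same input left (inseparable). If every existing state is out, open a new one.
a: 0a undefined. 0a->0: no, aab/b meet in 0 with "b" left. Open state 1: 0a->1.
b: 0b undefined. 0b->0: no, ba/a meet in 1. 0b->1: ok.
c: 0c undefined. 0c->0: ok.
aa: 1a undefined. 1a->0: no, aab/b meet in 1. 1a->1: no, ba/b meet in 1. Open state 2: 1a->2.
ab: 1b undefined. 1b->0: no, cbbb/b meet in 1. 1b->1: no, cbbb/b meet in 1. 1b->2: ok.
ac: 1c undefined. 1c->0: ok.
aab: 2b undefined. 2b->0: ok.
aba: 2a undefined. 2a->0: ok.
bbc: 2c undefined. 2c->0: no, acaacb/bbccacb meet in 1. 2c->1: ok.
All examples now run through 3 states with every (state, symbol) defined. Accept strings end in {0,2}, Reject strings end in {1}; accept={0,2}.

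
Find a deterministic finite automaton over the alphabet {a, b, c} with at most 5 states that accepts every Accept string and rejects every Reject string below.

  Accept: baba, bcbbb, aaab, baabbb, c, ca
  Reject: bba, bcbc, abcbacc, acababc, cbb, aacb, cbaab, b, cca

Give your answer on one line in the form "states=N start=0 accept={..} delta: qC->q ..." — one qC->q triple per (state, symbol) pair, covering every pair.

State merging on the prefix tree: take the shortest (then alphabetical) example prefix whose next move is undefined and point that move at state 0, else 1, else 2, ...; a target is out if some Accept/Reject pair would then sit in one state with the same input left (inseparable). If every existing state is out, open a new one.
a: 0a undefined. 0a->0: no, aaab/b meet in 0 with "b" left. Open state 1: 0a->1.
b: 0b undefined. 0b->0: ok.
c: 0c undefined. 0c->0: no, bcbbb/bcbc meet in 0. 0c->1: no, c/bba meet in 1. Open state 2: 0c->2.
aa: 1a undefined. 1a->0: no, baabbb/b meet in 0. 1a->1: ok.
ab: 1b undefined. 1b->0: no, baba/bba meet in 1. 1b->1: no, baba/bba meet in 1. 1b->2: no, baabbb/cbb meet in 2 with "bb" left. Open state 3: 1b->3.
ac: 1c undefined. 1c->0: ok.
ca: 2a undefined. 2a->0: no, ca/aacb meet in 0. 2a->1: no, ca/bba meet in 1. 2a->2: ok.
cb: 2b undefined. 2b->0: no, bcbbb/cbb meet in 0. 2b->1: no, aaab/cbb meet in 3. 2b->2: no, bcbbb/cbb meet in 2. 2b->3: ok.
cc: 2c undefined. 2c->0: ok.
abc: 3c undefined. 3c->0: no, c/abcbacc meet in 2. 3c->1: ok.
cba: 3a undefined. 3a->0: no, baba/abcbacc meet in 0. 3a->1: no, baba/bba meet in 1. 3a->2: no, baba/abcbacc meet in 2. 3a->3: ok.
cbb: 3b undefined. 3b->0: no, bcbbb/abcbacc meet in 0. 3b->1: ok.
All examples now run through 4 states with every (state, symbol) defined. Accept strings end in {2,3}, Reject strings end in {0,1}; accept={2,3}.

states=4 start=0 accept={2,3} delta: 0a->1 0b->0 0c->2 1a->1 1b->3 1c->0 2a->2 2b->3 2c->0 3a->3 3b->1 3c->1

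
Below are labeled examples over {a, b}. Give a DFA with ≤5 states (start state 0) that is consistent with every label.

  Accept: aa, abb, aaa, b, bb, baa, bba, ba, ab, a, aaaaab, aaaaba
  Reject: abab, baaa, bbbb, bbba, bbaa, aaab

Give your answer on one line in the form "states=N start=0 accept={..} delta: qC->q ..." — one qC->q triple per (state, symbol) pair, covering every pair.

Grow the machine one transition at a time. Run the examples from 0; the earliest place one falls off (shortest prefix, ties alphabetical) gets sent to the lowest-numbered state that keeps every Accept/Reject pair distinguishable — a pair clashes when both reach the same state with identical unread suffix — and to a fresh state only if none does.
a: 0a undefined. 0a->0: no, b/aaab meet in 0 with "b" left. Open state 1: 0a->1.
b: 0b undefined. 0b->0: no, aa/bbaa meet in 1 with "a" left. 0b->1: ok.
aa: 1a undefined. 1a->0: no, aa/baaa meet in 0. 1a->1: no, aa/baaa meet in 1. Open state 2: 1a->2.
ab: 1b undefined. 1b->0: no, aa/bbba meet in 2. 1b->1: no, aa/bbba meet in 2. 1b->2: ok.
aaa: 2a undefined. 2a->0: no, b/abab meet in 1. 2a->1: no, aa/abab meet in 2. 2a->2: no, aa/baaa meet in 2. Open state 3: 2a->3.
abb: 2b undefined. 2b->0: no, b/bbbb meet in 1. 2b->1: no, aa/bbbb meet in 2. 2b->2: no, aa/bbbb meet in 2. 2b->3: ok.
aaaa: 3a undefined. 3a->0: ok.
aaab: 3b undefined. 3b->0: ok.
All examples now run through 4 states with every (state, symbol) defined. Accept strings end in {1,2,3}, Reject strings end in {0}; accept={1,2,3}.

states=4 start=0 accept={1,2,3} delta: 0a->1 0b->1 1a->2 1b->2 2a->3 2b->3 3a->0 3b->0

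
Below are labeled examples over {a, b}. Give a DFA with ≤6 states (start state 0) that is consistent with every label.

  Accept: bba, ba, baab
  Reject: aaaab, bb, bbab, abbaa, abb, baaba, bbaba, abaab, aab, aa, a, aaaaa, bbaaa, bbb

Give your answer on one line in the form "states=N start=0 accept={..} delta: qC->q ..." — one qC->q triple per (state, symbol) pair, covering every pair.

states=5 start=0 accept={3} delta: 0a->1 0b->2 1a->0 1b->0 2a->3 2b->2 3a->4 3b->0 4a->0 4b->3

State merging on the prefix tree: take the shortest (then alphabetical) example prefix whose next move is undefined and point that move at state 0, else 1, else 2, ...; a target is out if some Accept/Reject pair would then sit in one state with the same input left (inseparable). If every existing state is out, open a new one.
a: 0a undefined. 0a->0: no, baab/abaab meet in 0 with "baab" left. Open state 1: 0a->1.
b: 0b undefined. 0b->0: no, bba/a meet in 1. 0b->1: no, ba/aa meet in 1 with "a" left. Open state 2: 0b->2.
aa: 1a undefined. 1a->0: ok.
ab: 1b undefined. 1b->0: ok.
ba: 2a undefined. 2a->0: no, ba/aa meet in 0. 2a->1: no, ba/baaba meet in 1. 2a->2: no, bba/baaba meet in 2 with "ba" left. Open state 3: 2a->3.
bb: 2b undefined. 2b->0: no, bba/bbaba meet in 1. 2b->1: no, bba/aa meet in 0. 2b->2: ok.
baa: 3a undefined. 3a->0: no, bba/baaba meet in 3. 3a->1: no, baab/aa meet in 0. 3a->2: no, bba/baaba meet in 3. 3a->3: no, bba/abbaa meet in 3. Open state 4: 3a->4.
baab: 4b undefined. 4b->0: no, baab/aa meet in 0. 4b->1: no, baab/a meet in 1. 4b->2: no, bba/baaba meet in 3. 4b->3: ok.
bbab: 3b undefined. 3b->0: ok.
bbaaa: 4a undefined. 4a->0: ok.
All examples now run through 5 states with every (state, symbol) defined. Accept strings end in {3}, Reject strings end in {0,1,2,4}; accept={3}.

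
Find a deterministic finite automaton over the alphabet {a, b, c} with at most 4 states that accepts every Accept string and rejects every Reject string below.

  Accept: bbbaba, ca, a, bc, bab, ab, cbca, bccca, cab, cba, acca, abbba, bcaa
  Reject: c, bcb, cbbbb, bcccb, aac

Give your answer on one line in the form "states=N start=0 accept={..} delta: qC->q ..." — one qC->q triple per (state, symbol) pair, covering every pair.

State merging on the prefix tree: take the shortest (then alphabetical) example prefix whose next move is undefined and point that move at state 0, else 1, else 2, ...; a target is out if some Accept/Reject pair would then sit in one state with the same input left (inseparable). If every existing state is out, open a new one.
a: 0a undefined. 0a->0: ok.
b: 0b undefined. 0b->0: no, bc/c meet in 0 with "c" left. Open state 1: 0b->1.
c: 0c undefined. 0c->0: no, ca/c meet in 0. 0c->1: no, ab/c meet in 1. Open state 2: 0c->2.
ba: 1a undefined. 1a->0: ok.
bb: 1b undefined. 1b->0: ok.
bc: 1c undefined. 1c->0: no, bab/bcb meet in 1. 1c->1: no, bbbaba/bcb meet in 0. 1c->2: no, bc/c meet in 2. Open state 3: 1c->3.
ca: 2a undefined. 2a->0: ok.
cb: 2b undefined. 2b->0: no, bab/cbbbb meet in 1. 2b->1: no, bbbaba/cbbbb meet in 0. 2b->2: ok.
acc: 2c undefined. 2c->0: ok.
bca: 3a undefined. 3a->0: ok.
bcb: 3b undefined. 3b->0: no, bbbaba/bcb meet in 0. 3b->1: no, bab/bcb meet in 1. 3b->2: ok.
bcc: 3c undefined. 3c->0: ok.
All examples now run through 4 states with every (state, symbol) defined. Accept strings end in {0,1,3}, Reject strings end in {2}; accept={0,1,3}.

states=4 start=0 accept={0,1,3} delta: 0a->0 0b->1 0c->2 1a->0 1b->0 1c->3 2a->0 2b->2 2c->0 3a->0 3b->2 3c->0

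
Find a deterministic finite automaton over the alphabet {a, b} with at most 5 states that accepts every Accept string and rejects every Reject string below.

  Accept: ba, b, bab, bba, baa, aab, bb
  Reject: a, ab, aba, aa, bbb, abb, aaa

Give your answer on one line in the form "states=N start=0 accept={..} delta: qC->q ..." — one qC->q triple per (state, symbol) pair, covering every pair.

Fold the examples into a partial DFA from state 0: repeatedly fix the first undefined (state, symbol) met by the shortest-then-alphabetical prefix, trying targets in increasing order and rejecting any under which an Accept and a Reject string meet in one state with the same remainder; add a state when all current targets are rejected. Accepting states are where Accept strings end.
a: 0a undefined. 0a->0: no, ba/aba meet in 0 with "ba" left. Open state 1: 0a->1.
b: 0b undefined. 0b->0: no, ba/a meet in 1. 0b->1: no, ba/aa meet in 1 with "a" left. Open state 2: 0b->2.
aa: 1a undefined. 1a->0: ok.
ab: 1b undefined. 1b->0: no, b/abb meet in 2. 1b->1: ok.
ba: 2a undefined. 2a->0: no, ba/aba meet in 0. 2a->1: no, ba/a meet in 1. 2a->2: ok.
bb: 2b undefined. 2b->0: no, ba/bbb meet in 2. 2b->1: no, bab/a meet in 1. 2b->2: no, ba/bbb meet in 2. Open state 3: 2b->3.
bba: 3a undefined. 3a->0: no, bba/aba meet in 0. 3a->1: no, bba/a meet in 1. 3a->2: ok.
bbb: 3b undefined. 3b->0: ok.
All examples now run through 4 states with every (state, symbol) defined. Accept strings end in {2,3}, Reject strings end in {0,1}; accept={2,3}.

states=4 start=0 accept={2,3} delta: 0a->1 0b->2 1a->0 1b->1 2a->2 2b->3 3a->2 3b->0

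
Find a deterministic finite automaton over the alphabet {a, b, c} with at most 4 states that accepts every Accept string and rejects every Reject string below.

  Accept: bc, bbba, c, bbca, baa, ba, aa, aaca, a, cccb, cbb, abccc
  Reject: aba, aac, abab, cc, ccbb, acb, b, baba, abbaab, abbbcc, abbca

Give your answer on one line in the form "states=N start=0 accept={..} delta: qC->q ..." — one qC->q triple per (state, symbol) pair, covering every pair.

Grow the machine one transition at a time. Run the examples from 0; the earliest place one falls off (shortest prefix, ties alphabetical) gets sent to the lowest-numbered state that keeps every Accept/Reject pair distinguishable — a pair clashes when both reach the same state with identical unread suffix — and to a fresh state only if none does.
a: 0a undefined. 0a->0: no, c/aac meet in 0 with "c" left. Open state 1: 0a->1.
b: 0b undefined. 0b->0: ok.
c: 0c undefined. 0c->0: no, bc/cc meet in 0. 0c->1: ok.
aa: 1a undefined. 1a->0: no, bc/aac meet in 1. 1a->1: ok.
ab: 1b undefined. 1b->0: no, bc/aba meet in 1. 1b->1: no, bc/aba meet in 1. Open state 2: 1b->2.
ac: 1c undefined. 1c->0: ok.
aba: 2a undefined. 2a->0: ok.
abb: 2b undefined. 2b->0: no, bc/abbca meet in 1. 2b->1: no, bc/abbca meet in 1. 2b->2: no, cccb/abbaab meet in 2. Open state 3: 2b->3.
abc: 2c undefined. 2c->0: no, abccc/aba meet in 0. 2c->1: ok.
abba: 3a undefined. 3a->0: no, cccb/abbaab meet in 2. 3a->1: no, cccb/abbaab meet in 2. 3a->2: ok.
abbb: 3b undefined. 3b->0: ok.
abbc: 3c undefined. 3c->0: no, bc/abbca meet in 1. 3c->1: no, bc/abbca meet in 1. 3c->2: ok.
All examples now run through 4 states with every (state, symbol) defined. Accept strings end in {1,2,3}, Reject strings end in {0}; accept={1,2,3}.

states=4 start=0 accept={1,2,3} delta: 0a->1 0b->0 0c->1 1a->1 1b->2 1c->0 2a->0 2b->3 2c->1 3a->2 3b->0 3c->2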